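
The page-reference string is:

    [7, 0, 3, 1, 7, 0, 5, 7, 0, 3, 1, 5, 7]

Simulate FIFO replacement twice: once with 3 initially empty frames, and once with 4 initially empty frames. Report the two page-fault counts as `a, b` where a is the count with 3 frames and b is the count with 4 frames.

10, 11

3 frames: F F F F F F F . . F F . F → 10 faults.
4 frames: F F F F . . F F F F F F F → 11 faults.
11 > 10: adding a frame increased faults — Belady's anomaly.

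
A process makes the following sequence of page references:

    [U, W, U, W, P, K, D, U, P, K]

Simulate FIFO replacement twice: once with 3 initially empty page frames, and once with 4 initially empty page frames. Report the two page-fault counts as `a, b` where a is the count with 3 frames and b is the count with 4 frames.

3 frames: F F . . F F F F F F → 8 faults.
4 frames: F F . . F F F F . . → 6 faults.
6 < 8: adding a frame reduced faults, as is typical.

8, 6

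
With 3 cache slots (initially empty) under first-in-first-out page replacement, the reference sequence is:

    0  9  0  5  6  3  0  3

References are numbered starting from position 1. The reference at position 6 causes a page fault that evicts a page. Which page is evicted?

pos 1: 0: fault, frames {0}
pos 2: 9: fault, frames {0,9}
pos 3: 0: hit
pos 4: 5: fault, frames {0,9,5}
pos 5: 6: fault, evict 0, frames {9,5,6}
pos 6: 3: fault, evict 9, frames {5,6,3}
At position 6, page 9 is evicted.

9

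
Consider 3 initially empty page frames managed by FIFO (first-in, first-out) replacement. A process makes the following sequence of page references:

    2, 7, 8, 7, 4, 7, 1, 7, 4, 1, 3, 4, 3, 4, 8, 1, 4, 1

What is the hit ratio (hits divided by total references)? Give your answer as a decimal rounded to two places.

2: miss, frames [2]
7: miss, frames [2, 7]
8: miss, frames [2, 7, 8]
7: hit
4: miss, evict 2, frames [7, 8, 4]
7: hit
1: miss, evict 7, frames [8, 4, 1]
7: miss, evict 8, frames [4, 1, 7]
4: hit
1: hit
3: miss, evict 4, frames [1, 7, 3]
4: miss, evict 1, frames [7, 3, 4]
3: hit
4: hit
8: miss, evict 7, frames [3, 4, 8]
1: miss, evict 3, frames [4, 8, 1]
4: hit
1: hit
Hits: 8 of 18 references → 8/18 = 0.4444.

0.44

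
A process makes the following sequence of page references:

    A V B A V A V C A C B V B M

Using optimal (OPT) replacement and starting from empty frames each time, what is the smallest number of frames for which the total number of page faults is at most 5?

4

f=1: 14 faults
f=2: 8 faults
f=3: 6 faults
f=4: 5 faults
f=5: 5 faults
Smallest f with faults ≤ 5 is 4.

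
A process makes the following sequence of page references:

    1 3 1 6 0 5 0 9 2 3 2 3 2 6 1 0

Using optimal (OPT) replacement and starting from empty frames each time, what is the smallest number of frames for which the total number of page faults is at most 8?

4

f=1: 16 faults
f=2: 11 faults
f=3: 9 faults
f=4: 8 faults
f=5: 7 faults
f=6: 7 faults
f=7: 7 faults
Smallest f with faults ≤ 8 is 4.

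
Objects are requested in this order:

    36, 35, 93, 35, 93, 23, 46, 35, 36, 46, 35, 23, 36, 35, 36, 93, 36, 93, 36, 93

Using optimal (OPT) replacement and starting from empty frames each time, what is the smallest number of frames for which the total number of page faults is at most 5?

f=1: 20 faults
f=2: 10 faults
f=3: 7 faults
f=4: 6 faults
f=5: 5 faults
Smallest f with faults ≤ 5 is 5.

5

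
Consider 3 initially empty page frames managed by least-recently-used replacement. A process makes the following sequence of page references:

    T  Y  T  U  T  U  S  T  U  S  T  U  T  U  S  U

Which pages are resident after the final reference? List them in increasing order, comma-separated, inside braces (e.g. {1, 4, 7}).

T → fault, frames (T)
Y → fault, frames (T Y)
T → hit
U → fault, frames (Y T U)
T → hit
U → hit
S → fault, evict Y, frames (T U S)
T → hit
U → hit
S → hit
T → hit
U → hit
T → hit
U → hit
S → hit
U → hit

{S, T, U}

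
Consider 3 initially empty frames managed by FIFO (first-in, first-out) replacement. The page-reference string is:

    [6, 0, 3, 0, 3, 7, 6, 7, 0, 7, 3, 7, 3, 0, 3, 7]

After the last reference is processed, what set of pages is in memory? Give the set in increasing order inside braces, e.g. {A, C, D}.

6 -> miss, frames {6}
0 -> miss, frames {6,0}
3 -> miss, frames {6,0,3}
0 -> hit
3 -> hit
7 -> miss, evict 6, frames {0,3,7}
6 -> miss, evict 0, frames {3,7,6}
7 -> hit
0 -> miss, evict 3, frames {7,6,0}
7 -> hit
3 -> miss, evict 7, frames {6,0,3}
7 -> miss, evict 6, frames {0,3,7}
3 -> hit
0 -> hit
3 -> hit
7 -> hit

{0, 3, 7}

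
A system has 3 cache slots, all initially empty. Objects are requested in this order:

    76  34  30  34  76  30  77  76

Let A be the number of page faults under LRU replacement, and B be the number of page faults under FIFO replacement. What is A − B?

Under LRU: F F F . . . F . → 4 faults.
Under FIFO: F F F . . . F F → 5 faults.
A − B = 4 − 5 = -1.

-1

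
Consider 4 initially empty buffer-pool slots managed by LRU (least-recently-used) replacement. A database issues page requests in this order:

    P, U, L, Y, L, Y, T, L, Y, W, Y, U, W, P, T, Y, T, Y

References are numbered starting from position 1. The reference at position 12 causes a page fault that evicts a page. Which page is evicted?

T

pos 1: P → fault, frames {P}
pos 2: U → fault, frames {P,U}
pos 3: L → fault, frames {P,U,L}
pos 4: Y → fault, frames {P,U,L,Y}
pos 5: L → hit
pos 6: Y → hit
pos 7: T → fault, evict P, frames {U,L,Y,T}
pos 8: L → hit
pos 9: Y → hit
pos 10: W → fault, evict U, frames {T,L,Y,W}
pos 11: Y → hit
pos 12: U → fault, evict T, frames {L,W,Y,U}
At position 12, page T is evicted.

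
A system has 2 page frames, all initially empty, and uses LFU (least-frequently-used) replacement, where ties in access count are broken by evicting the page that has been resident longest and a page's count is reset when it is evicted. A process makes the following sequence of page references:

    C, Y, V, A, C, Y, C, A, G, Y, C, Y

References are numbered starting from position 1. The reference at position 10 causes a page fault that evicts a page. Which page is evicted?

G

pos 1: C → miss, frames [C]
pos 2: Y → miss, frames [C, Y]
pos 3: V → miss, evict C, frames [Y, V]
pos 4: A → miss, evict Y, frames [V, A]
pos 5: C → miss, evict V, frames [A, C]
pos 6: Y → miss, evict A, frames [C, Y]
pos 7: C → hit
pos 8: A → miss, evict Y, frames [C, A]
pos 9: G → miss, evict A, frames [C, G]
pos 10: Y → miss, evict G, frames [C, Y]
At position 10, page G is evicted.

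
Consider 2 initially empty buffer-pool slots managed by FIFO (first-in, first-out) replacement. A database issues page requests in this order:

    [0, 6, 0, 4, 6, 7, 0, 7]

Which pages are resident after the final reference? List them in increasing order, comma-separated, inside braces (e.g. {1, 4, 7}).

{0, 7}

0: fault, frames [0]
6: fault, frames [0, 6]
0: hit
4: fault, evict 0, frames [6, 4]
6: hit
7: fault, evict 6, frames [4, 7]
0: fault, evict 4, frames [7, 0]
7: hit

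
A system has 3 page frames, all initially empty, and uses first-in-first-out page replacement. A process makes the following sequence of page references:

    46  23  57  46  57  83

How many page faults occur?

4

46 → fault, frames [46]
23 → fault, frames [46, 23]
57 → fault, frames [46, 23, 57]
46 → hit
57 → hit
83 → fault, evict 46, frames [23, 57, 83]
Page faults: 4.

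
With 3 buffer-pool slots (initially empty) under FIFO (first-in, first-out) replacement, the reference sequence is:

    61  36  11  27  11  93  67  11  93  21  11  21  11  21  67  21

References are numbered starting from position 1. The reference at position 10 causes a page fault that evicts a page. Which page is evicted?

93

pos 1: 61 → fault, frames {61}
pos 2: 36 → fault, frames {61,36}
pos 3: 11 → fault, frames {61,36,11}
pos 4: 27 → fault, evict 61, frames {36,11,27}
pos 5: 11 → hit
pos 6: 93 → fault, evict 36, frames {11,27,93}
pos 7: 67 → fault, evict 11, frames {27,93,67}
pos 8: 11 → fault, evict 27, frames {93,67,11}
pos 9: 93 → hit
pos 10: 21 → fault, evict 93, frames {67,11,21}
At position 10, page 93 is evicted.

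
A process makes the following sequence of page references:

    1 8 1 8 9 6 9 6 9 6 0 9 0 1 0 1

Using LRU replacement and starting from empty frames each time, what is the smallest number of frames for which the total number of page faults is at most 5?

5

f=1: 16 faults
f=2: 7 faults
f=3: 6 faults
f=4: 6 faults
f=5: 5 faults
Smallest f with faults ≤ 5 is 5.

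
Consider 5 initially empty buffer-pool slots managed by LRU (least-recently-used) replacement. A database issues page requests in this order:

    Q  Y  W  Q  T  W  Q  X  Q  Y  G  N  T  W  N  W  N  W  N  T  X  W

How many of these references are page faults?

Q: fault, frames (Q)
Y: fault, frames (Q Y)
W: fault, frames (Q Y W)
Q: hit
T: fault, frames (Y W Q T)
W: hit
Q: hit
X: fault, frames (Y T W Q X)
Q: hit
Y: hit
G: fault, evict T, frames (W X Q Y G)
N: fault, evict W, frames (X Q Y G N)
T: fault, evict X, frames (Q Y G N T)
W: fault, evict Q, frames (Y G N T W)
N: hit
W: hit
N: hit
W: hit
N: hit
T: hit
X: fault, evict Y, frames (G W N T X)
W: hit
Page faults: 10.

10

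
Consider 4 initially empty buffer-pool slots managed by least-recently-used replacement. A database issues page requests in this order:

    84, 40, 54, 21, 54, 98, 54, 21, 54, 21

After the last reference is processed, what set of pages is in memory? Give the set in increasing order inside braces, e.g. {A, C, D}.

84: fault, frames (84)
40: fault, frames (84 40)
54: fault, frames (84 40 54)
21: fault, frames (84 40 54 21)
54: hit
98: fault, evict 84, frames (40 21 54 98)
54: hit
21: hit
54: hit
21: hit

{21, 40, 54, 98}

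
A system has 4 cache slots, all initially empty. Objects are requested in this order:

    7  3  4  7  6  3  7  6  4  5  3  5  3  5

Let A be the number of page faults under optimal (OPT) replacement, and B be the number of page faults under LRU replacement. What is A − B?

-1

Under OPT: F F F . F . . . . F . . . . → 5 faults.
Under LRU: F F F . F . . . . F F . . . → 6 faults.
A − B = 5 − 6 = -1.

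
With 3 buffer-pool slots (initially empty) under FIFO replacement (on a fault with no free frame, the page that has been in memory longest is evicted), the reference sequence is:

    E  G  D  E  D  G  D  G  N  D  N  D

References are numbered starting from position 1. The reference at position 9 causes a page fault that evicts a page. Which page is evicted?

pos 1: E: fault, frames (E)
pos 2: G: fault, frames (E G)
pos 3: D: fault, frames (E G D)
pos 4: E: hit
pos 5: D: hit
pos 6: G: hit
pos 7: D: hit
pos 8: G: hit
pos 9: N: fault, evict E, frames (G D N)
At position 9, page E is evicted.

E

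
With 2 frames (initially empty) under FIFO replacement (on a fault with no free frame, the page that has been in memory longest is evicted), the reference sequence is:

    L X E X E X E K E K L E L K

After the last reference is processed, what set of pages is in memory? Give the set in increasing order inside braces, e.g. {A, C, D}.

L -> fault, frames {L}
X -> fault, frames {L,X}
E -> fault, evict L, frames {X,E}
X -> hit
E -> hit
X -> hit
E -> hit
K -> fault, evict X, frames {E,K}
E -> hit
K -> hit
L -> fault, evict E, frames {K,L}
E -> fault, evict K, frames {L,E}
L -> hit
K -> fault, evict L, frames {E,K}

{E, K}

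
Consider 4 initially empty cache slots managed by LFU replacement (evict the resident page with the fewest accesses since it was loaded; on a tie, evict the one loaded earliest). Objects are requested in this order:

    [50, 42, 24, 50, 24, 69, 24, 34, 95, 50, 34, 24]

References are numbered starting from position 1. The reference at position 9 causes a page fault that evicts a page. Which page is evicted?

pos 1: 50: fault, frames (50)
pos 2: 42: fault, frames (50 42)
pos 3: 24: fault, frames (50 42 24)
pos 4: 50: hit
pos 5: 24: hit
pos 6: 69: fault, frames (50 42 24 69)
pos 7: 24: hit
pos 8: 34: fault, evict 42, frames (50 24 69 34)
pos 9: 95: fault, evict 69, frames (50 24 34 95)
At position 9, page 69 is evicted.

69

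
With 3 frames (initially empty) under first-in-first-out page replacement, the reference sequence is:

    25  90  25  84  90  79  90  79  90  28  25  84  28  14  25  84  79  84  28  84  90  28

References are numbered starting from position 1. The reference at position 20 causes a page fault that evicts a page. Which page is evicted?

14

pos 1: 25 → miss, frames {25}
pos 2: 90 → miss, frames {25,90}
pos 3: 25 → hit
pos 4: 84 → miss, frames {25,90,84}
pos 5: 90 → hit
pos 6: 79 → miss, evict 25, frames {90,84,79}
pos 7: 90 → hit
pos 8: 79 → hit
pos 9: 90 → hit
pos 10: 28 → miss, evict 90, frames {84,79,28}
pos 11: 25 → miss, evict 84, frames {79,28,25}
pos 12: 84 → miss, evict 79, frames {28,25,84}
pos 13: 28 → hit
pos 14: 14 → miss, evict 28, frames {25,84,14}
pos 15: 25 → hit
pos 16: 84 → hit
pos 17: 79 → miss, evict 25, frames {84,14,79}
pos 18: 84 → hit
pos 19: 28 → miss, evict 84, frames {14,79,28}
pos 20: 84 → miss, evict 14, frames {79,28,84}
At position 20, page 14 is evicted.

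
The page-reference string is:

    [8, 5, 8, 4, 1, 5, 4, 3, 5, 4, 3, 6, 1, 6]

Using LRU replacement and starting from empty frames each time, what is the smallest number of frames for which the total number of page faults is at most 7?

4

f=1: 14 faults
f=2: 12 faults
f=3: 8 faults
f=4: 7 faults
f=5: 6 faults
f=6: 6 faults
Smallest f with faults ≤ 7 is 4.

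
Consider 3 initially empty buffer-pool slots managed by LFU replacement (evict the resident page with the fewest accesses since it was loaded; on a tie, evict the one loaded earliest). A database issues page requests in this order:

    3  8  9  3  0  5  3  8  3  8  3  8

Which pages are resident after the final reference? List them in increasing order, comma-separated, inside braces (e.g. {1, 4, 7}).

{3, 5, 8}

3: fault, frames [3]
8: fault, frames [3, 8]
9: fault, frames [3, 8, 9]
3: hit
0: fault, evict 8, frames [3, 9, 0]
5: fault, evict 9, frames [3, 0, 5]
3: hit
8: fault, evict 0, frames [3, 5, 8]
3: hit
8: hit
3: hit
8: hit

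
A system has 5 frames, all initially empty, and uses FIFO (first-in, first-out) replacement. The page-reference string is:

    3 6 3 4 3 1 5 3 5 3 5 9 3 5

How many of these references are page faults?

3 -> fault, frames {3}
6 -> fault, frames {3,6}
3 -> hit
4 -> fault, frames {3,6,4}
3 -> hit
1 -> fault, frames {3,6,4,1}
5 -> fault, frames {3,6,4,1,5}
3 -> hit
5 -> hit
3 -> hit
5 -> hit
9 -> fault, evict 3, frames {6,4,1,5,9}
3 -> fault, evict 6, frames {4,1,5,9,3}
5 -> hit
Page faults: 7.

7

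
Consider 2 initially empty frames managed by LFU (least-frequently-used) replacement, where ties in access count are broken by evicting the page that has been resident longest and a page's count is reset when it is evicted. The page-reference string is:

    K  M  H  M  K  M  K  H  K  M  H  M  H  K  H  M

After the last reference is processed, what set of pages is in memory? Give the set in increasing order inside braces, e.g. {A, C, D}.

K -> fault, frames [K]
M -> fault, frames [K, M]
H -> fault, evict K, frames [M, H]
M -> hit
K -> fault, evict H, frames [M, K]
M -> hit
K -> hit
H -> fault, evict K, frames [M, H]
K -> fault, evict H, frames [M, K]
M -> hit
H -> fault, evict K, frames [M, H]
M -> hit
H -> hit
K -> fault, evict H, frames [M, K]
H -> fault, evict K, frames [M, H]
M -> hit

{H, M}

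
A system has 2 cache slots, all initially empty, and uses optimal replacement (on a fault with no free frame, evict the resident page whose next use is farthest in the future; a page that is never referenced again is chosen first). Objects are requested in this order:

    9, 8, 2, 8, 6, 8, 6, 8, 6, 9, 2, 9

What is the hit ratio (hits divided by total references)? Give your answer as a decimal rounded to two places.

0.50

9: miss, frames {9}
8: miss, frames {9,8}
2: miss, evict 9, frames {8,2}
8: hit
6: miss, evict 2, frames {8,6}
8: hit
6: hit
8: hit
6: hit
9: miss, evict 6, frames {8,9}
2: miss, evict 8, frames {9,2}
9: hit
Hits: 6 of 12 references → 6/12 = 0.5000.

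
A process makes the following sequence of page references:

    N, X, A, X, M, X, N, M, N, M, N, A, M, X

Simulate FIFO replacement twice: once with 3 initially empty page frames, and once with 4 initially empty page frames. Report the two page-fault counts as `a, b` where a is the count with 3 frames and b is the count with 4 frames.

3 frames: F F F . F . F . . . . . . F → 6 faults.
4 frames: F F F . F . . . . . . . . . → 4 faults.
4 < 6: adding a frame reduced faults, as is typical.

6, 4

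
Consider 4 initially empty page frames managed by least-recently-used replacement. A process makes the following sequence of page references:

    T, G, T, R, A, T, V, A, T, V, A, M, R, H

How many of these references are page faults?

8

T -> fault, frames [T]
G -> fault, frames [T, G]
T -> hit
R -> fault, frames [G, T, R]
A -> fault, frames [G, T, R, A]
T -> hit
V -> fault, evict G, frames [R, A, T, V]
A -> hit
T -> hit
V -> hit
A -> hit
M -> fault, evict R, frames [T, V, A, M]
R -> fault, evict T, frames [V, A, M, R]
H -> fault, evict V, frames [A, M, R, H]
Page faults: 8.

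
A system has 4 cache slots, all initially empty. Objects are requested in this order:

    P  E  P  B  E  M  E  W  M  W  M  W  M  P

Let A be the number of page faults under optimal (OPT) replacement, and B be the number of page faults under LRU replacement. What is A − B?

Under OPT: F F . F . F . F . . . . . . → 5 faults.
Under LRU: F F . F . F . F . . . . . F → 6 faults.
A − B = 5 − 6 = -1.

-1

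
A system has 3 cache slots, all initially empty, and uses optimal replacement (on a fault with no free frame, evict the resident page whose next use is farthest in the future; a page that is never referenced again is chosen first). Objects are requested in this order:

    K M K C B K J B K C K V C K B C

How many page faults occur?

8

K: fault, frames (K)
M: fault, frames (K M)
K: hit
C: fault, frames (K M C)
B: fault, evict M, frames (K C B)
K: hit
J: fault, evict C, frames (K B J)
B: hit
K: hit
C: fault, evict J, frames (K B C)
K: hit
V: fault, evict B, frames (K C V)
C: hit
K: hit
B: fault, evict V, frames (K C B)
C: hit
Page faults: 8.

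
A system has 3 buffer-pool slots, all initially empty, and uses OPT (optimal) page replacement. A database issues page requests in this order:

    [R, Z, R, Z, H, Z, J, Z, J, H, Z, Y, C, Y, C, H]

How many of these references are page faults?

R -> miss, frames (R)
Z -> miss, frames (R Z)
R -> hit
Z -> hit
H -> miss, frames (R Z H)
Z -> hit
J -> miss, evict R, frames (Z H J)
Z -> hit
J -> hit
H -> hit
Z -> hit
Y -> miss, evict J, frames (Z H Y)
C -> miss, evict Z, frames (H Y C)
Y -> hit
C -> hit
H -> hit
Page faults: 6.

6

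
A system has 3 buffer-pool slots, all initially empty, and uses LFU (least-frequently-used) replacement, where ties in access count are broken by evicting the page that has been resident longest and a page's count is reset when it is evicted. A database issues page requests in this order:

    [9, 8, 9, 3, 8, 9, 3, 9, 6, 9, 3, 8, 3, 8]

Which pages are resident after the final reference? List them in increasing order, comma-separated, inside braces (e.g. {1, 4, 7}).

9: miss, frames (9)
8: miss, frames (9 8)
9: hit
3: miss, frames (9 8 3)
8: hit
9: hit
3: hit
9: hit
6: miss, evict 8, frames (9 3 6)
9: hit
3: hit
8: miss, evict 6, frames (9 3 8)
3: hit
8: hit

{3, 8, 9}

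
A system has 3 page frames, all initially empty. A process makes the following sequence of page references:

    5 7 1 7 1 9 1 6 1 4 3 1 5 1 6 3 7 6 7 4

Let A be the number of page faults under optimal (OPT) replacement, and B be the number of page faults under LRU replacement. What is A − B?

Under OPT: F F F . . F . F . F F . . . F . F . . F → 10 faults.
Under LRU: F F F . . F . F . F F . F . F F F . . F → 12 faults.
A − B = 10 − 12 = -2.

-2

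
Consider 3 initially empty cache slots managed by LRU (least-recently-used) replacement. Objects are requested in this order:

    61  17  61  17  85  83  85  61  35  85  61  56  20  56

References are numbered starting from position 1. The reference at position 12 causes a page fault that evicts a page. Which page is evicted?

35

pos 1: 61 -> fault, frames [61]
pos 2: 17 -> fault, frames [61, 17]
pos 3: 61 -> hit
pos 4: 17 -> hit
pos 5: 85 -> fault, frames [61, 17, 85]
pos 6: 83 -> fault, evict 61, frames [17, 85, 83]
pos 7: 85 -> hit
pos 8: 61 -> fault, evict 17, frames [83, 85, 61]
pos 9: 35 -> fault, evict 83, frames [85, 61, 35]
pos 10: 85 -> hit
pos 11: 61 -> hit
pos 12: 56 -> fault, evict 35, frames [85, 61, 56]
At position 12, page 35 is evicted.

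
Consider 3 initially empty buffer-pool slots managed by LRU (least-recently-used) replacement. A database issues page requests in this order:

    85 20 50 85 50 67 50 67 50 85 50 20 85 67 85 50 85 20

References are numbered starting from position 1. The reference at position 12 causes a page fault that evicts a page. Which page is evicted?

pos 1: 85 → fault, frames (85)
pos 2: 20 → fault, frames (85 20)
pos 3: 50 → fault, frames (85 20 50)
pos 4: 85 → hit
pos 5: 50 → hit
pos 6: 67 → fault, evict 20, frames (85 50 67)
pos 7: 50 → hit
pos 8: 67 → hit
pos 9: 50 → hit
pos 10: 85 → hit
pos 11: 50 → hit
pos 12: 20 → fault, evict 67, frames (85 50 20)
At position 12, page 67 is evicted.

67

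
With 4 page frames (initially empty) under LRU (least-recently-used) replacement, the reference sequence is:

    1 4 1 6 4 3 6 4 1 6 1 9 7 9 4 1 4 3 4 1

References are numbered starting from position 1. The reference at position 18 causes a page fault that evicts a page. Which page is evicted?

pos 1: 1: miss, frames {1}
pos 2: 4: miss, frames {1,4}
pos 3: 1: hit
pos 4: 6: miss, frames {4,1,6}
pos 5: 4: hit
pos 6: 3: miss, frames {1,6,4,3}
pos 7: 6: hit
pos 8: 4: hit
pos 9: 1: hit
pos 10: 6: hit
pos 11: 1: hit
pos 12: 9: miss, evict 3, frames {4,6,1,9}
pos 13: 7: miss, evict 4, frames {6,1,9,7}
pos 14: 9: hit
pos 15: 4: miss, evict 6, frames {1,7,9,4}
pos 16: 1: hit
pos 17: 4: hit
pos 18: 3: miss, evict 7, frames {9,1,4,3}
At position 18, page 7 is evicted.

7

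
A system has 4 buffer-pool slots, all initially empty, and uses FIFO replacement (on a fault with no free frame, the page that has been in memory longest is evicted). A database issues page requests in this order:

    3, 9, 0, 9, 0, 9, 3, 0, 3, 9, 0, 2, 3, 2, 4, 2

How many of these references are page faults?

5

3: miss, frames {3}
9: miss, frames {3,9}
0: miss, frames {3,9,0}
9: hit
0: hit
9: hit
3: hit
0: hit
3: hit
9: hit
0: hit
2: miss, frames {3,9,0,2}
3: hit
2: hit
4: miss, evict 3, frames {9,0,2,4}
2: hit
Page faults: 5.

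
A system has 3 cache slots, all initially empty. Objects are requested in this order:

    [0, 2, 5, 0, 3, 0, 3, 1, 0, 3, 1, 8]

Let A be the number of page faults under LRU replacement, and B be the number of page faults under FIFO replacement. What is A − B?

-1

Under LRU: F F F . F . . F . . . F → 6 faults.
Under FIFO: F F F . F F . F . . . F → 7 faults.
A − B = 6 − 7 = -1.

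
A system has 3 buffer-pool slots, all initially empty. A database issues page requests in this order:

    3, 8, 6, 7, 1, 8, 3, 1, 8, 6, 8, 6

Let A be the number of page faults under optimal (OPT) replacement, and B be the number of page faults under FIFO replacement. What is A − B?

Under OPT: F F F F F . . . . F . . → 6 faults.
Under FIFO: F F F F F F F . . F . . → 8 faults.
A − B = 6 − 8 = -2.

-2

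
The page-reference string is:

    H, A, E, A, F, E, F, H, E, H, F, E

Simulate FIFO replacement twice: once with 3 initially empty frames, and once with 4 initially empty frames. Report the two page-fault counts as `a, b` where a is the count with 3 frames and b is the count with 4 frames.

5, 4

3 frames: F F F . F . . F . . . . → 5 faults.
4 frames: F F F . F . . . . . . . → 4 faults.
4 < 5: adding a frame reduced faults, as is typical.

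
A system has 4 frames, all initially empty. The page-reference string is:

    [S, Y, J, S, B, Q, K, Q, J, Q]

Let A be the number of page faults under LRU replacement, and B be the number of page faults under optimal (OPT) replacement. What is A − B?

1

Under LRU: F F F . F F F . F . → 7 faults.
Under OPT: F F F . F F F . . . → 6 faults.
A − B = 7 − 6 = 1.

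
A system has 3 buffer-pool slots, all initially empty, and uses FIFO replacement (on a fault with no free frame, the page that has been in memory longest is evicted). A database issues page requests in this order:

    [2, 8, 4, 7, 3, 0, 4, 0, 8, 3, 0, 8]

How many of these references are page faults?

10

2 → miss, frames (2)
8 → miss, frames (2 8)
4 → miss, frames (2 8 4)
7 → miss, evict 2, frames (8 4 7)
3 → miss, evict 8, frames (4 7 3)
0 → miss, evict 4, frames (7 3 0)
4 → miss, evict 7, frames (3 0 4)
0 → hit
8 → miss, evict 3, frames (0 4 8)
3 → miss, evict 0, frames (4 8 3)
0 → miss, evict 4, frames (8 3 0)
8 → hit
Page faults: 10.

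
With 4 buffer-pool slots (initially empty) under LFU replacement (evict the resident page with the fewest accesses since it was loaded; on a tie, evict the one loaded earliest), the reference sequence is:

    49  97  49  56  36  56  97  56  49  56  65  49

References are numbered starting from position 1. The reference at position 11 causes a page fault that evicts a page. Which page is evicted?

36

pos 1: 49 → miss, frames [49]
pos 2: 97 → miss, frames [49, 97]
pos 3: 49 → hit
pos 4: 56 → miss, frames [49, 97, 56]
pos 5: 36 → miss, frames [49, 97, 56, 36]
pos 6: 56 → hit
pos 7: 97 → hit
pos 8: 56 → hit
pos 9: 49 → hit
pos 10: 56 → hit
pos 11: 65 → miss, evict 36, frames [49, 97, 56, 65]
At position 11, page 36 is evicted.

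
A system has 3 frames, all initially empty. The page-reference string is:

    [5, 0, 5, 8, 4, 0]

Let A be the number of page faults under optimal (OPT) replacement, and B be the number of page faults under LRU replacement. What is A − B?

-1

Under OPT: F F . F F . → 4 faults.
Under LRU: F F . F F F → 5 faults.
A − B = 4 − 5 = -1.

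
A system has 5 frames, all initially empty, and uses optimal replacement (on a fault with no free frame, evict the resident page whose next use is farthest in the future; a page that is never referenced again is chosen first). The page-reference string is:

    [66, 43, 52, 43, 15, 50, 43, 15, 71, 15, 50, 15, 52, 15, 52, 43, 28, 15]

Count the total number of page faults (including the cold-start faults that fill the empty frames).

66: fault, frames [66]
43: fault, frames [66, 43]
52: fault, frames [66, 43, 52]
43: hit
15: fault, frames [66, 43, 52, 15]
50: fault, frames [66, 43, 52, 15, 50]
43: hit
15: hit
71: fault, evict 66, frames [43, 52, 15, 50, 71]
15: hit
50: hit
15: hit
52: hit
15: hit
52: hit
43: hit
28: fault, evict 71, frames [43, 52, 15, 50, 28]
15: hit
Page faults: 7.

7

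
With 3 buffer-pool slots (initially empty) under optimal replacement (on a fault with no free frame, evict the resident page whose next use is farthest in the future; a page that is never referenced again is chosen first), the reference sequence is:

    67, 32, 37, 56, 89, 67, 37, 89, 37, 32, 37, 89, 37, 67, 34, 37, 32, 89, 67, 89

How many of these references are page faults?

10

67 -> miss, frames [67]
32 -> miss, frames [67, 32]
37 -> miss, frames [67, 32, 37]
56 -> miss, evict 32, frames [67, 37, 56]
89 -> miss, evict 56, frames [67, 37, 89]
67 -> hit
37 -> hit
89 -> hit
37 -> hit
32 -> miss, evict 67, frames [37, 89, 32]
37 -> hit
89 -> hit
37 -> hit
67 -> miss, evict 89, frames [37, 32, 67]
34 -> miss, evict 67, frames [37, 32, 34]
37 -> hit
32 -> hit
89 -> miss, evict 34, frames [37, 32, 89]
67 -> miss, evict 32, frames [37, 89, 67]
89 -> hit
Page faults: 10.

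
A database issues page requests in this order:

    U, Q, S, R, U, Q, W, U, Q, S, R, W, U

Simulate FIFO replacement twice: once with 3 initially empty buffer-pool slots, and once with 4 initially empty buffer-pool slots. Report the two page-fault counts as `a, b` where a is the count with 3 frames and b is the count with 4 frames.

10, 11

3 frames: F F F F F F F . . F F . F → 10 faults.
4 frames: F F F F . . F F F F F F F → 11 faults.
11 > 10: adding a frame increased faults — Belady's anomaly.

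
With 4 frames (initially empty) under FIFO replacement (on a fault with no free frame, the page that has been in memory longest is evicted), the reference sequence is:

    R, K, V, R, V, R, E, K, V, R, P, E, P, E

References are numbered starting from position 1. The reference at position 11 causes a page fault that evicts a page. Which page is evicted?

pos 1: R → fault, frames (R)
pos 2: K → fault, frames (R K)
pos 3: V → fault, frames (R K V)
pos 4: R → hit
pos 5: V → hit
pos 6: R → hit
pos 7: E → fault, frames (R K V E)
pos 8: K → hit
pos 9: V → hit
pos 10: R → hit
pos 11: P → fault, evict R, frames (K V E P)
At position 11, page R is evicted.

R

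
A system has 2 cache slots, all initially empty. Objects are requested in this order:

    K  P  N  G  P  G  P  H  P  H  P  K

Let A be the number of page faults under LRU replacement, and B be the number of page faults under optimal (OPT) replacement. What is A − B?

Under LRU: F F F F F . . F . . . F → 7 faults.
Under OPT: F F F F . . . F . . . F → 6 faults.
A − B = 7 − 6 = 1.

1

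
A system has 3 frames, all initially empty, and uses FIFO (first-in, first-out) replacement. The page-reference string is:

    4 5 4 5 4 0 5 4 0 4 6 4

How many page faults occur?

5

4 -> fault, frames (4)
5 -> fault, frames (4 5)
4 -> hit
5 -> hit
4 -> hit
0 -> fault, frames (4 5 0)
5 -> hit
4 -> hit
0 -> hit
4 -> hit
6 -> fault, evict 4, frames (5 0 6)
4 -> fault, evict 5, frames (0 6 4)
Page faults: 5.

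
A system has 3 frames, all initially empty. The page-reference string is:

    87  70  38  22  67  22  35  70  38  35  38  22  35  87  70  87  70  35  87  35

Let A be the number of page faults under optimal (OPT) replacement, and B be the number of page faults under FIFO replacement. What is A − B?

-3

Under OPT: F F F F F . F . F . . . . F F . . . . . → 9 faults.
Under FIFO: F F F F F . F F F . . F F F F . . . . . → 12 faults.
A − B = 9 − 12 = -3.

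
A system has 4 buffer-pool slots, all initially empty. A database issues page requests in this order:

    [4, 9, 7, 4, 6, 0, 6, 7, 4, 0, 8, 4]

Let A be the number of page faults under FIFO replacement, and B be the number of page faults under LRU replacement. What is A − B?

1

Under FIFO: F F F . F F . . F . F . → 7 faults.
Under LRU: F F F . F F . . . . F . → 6 faults.
A − B = 7 − 6 = 1.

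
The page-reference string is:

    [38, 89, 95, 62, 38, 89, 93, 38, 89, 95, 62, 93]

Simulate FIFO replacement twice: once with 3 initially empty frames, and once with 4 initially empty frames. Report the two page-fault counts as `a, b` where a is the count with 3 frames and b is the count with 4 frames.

9, 10

3 frames: F F F F F F F . . F F . → 9 faults.
4 frames: F F F F . . F F F F F F → 10 faults.
10 > 9: adding a frame increased faults — Belady's anomaly.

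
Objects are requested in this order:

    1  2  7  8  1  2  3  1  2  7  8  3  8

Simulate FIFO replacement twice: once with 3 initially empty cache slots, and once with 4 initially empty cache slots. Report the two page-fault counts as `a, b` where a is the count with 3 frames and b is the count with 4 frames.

9, 10

3 frames: F F F F F F F . . F F . . → 9 faults.
4 frames: F F F F . . F F F F F F . → 10 faults.
10 > 9: adding a frame increased faults — Belady's anomaly.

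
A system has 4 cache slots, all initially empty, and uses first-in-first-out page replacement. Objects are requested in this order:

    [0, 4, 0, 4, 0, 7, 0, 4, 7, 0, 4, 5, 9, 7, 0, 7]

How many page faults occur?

6

0 -> fault, frames [0]
4 -> fault, frames [0, 4]
0 -> hit
4 -> hit
0 -> hit
7 -> fault, frames [0, 4, 7]
0 -> hit
4 -> hit
7 -> hit
0 -> hit
4 -> hit
5 -> fault, frames [0, 4, 7, 5]
9 -> fault, evict 0, frames [4, 7, 5, 9]
7 -> hit
0 -> fault, evict 4, frames [7, 5, 9, 0]
7 -> hit
Page faults: 6.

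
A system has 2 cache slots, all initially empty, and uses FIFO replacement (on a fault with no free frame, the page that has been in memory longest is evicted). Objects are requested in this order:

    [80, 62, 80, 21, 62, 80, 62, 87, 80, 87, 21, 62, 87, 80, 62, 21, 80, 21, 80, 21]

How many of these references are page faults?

14

80: fault, frames {80}
62: fault, frames {80,62}
80: hit
21: fault, evict 80, frames {62,21}
62: hit
80: fault, evict 62, frames {21,80}
62: fault, evict 21, frames {80,62}
87: fault, evict 80, frames {62,87}
80: fault, evict 62, frames {87,80}
87: hit
21: fault, evict 87, frames {80,21}
62: fault, evict 80, frames {21,62}
87: fault, evict 21, frames {62,87}
80: fault, evict 62, frames {87,80}
62: fault, evict 87, frames {80,62}
21: fault, evict 80, frames {62,21}
80: fault, evict 62, frames {21,80}
21: hit
80: hit
21: hit
Page faults: 14.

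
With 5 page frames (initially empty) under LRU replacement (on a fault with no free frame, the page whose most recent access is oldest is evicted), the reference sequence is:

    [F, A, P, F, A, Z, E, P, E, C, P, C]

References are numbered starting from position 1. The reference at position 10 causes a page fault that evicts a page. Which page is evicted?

F

pos 1: F -> miss, frames (F)
pos 2: A -> miss, frames (F A)
pos 3: P -> miss, frames (F A P)
pos 4: F -> hit
pos 5: A -> hit
pos 6: Z -> miss, frames (P F A Z)
pos 7: E -> miss, frames (P F A Z E)
pos 8: P -> hit
pos 9: E -> hit
pos 10: C -> miss, evict F, frames (A Z P E C)
At position 10, page F is evicted.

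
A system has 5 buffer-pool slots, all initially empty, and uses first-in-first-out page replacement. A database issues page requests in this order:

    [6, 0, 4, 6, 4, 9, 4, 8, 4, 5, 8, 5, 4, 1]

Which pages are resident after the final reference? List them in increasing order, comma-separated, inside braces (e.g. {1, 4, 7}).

{1, 4, 5, 8, 9}

6 → fault, frames {6}
0 → fault, frames {6,0}
4 → fault, frames {6,0,4}
6 → hit
4 → hit
9 → fault, frames {6,0,4,9}
4 → hit
8 → fault, frames {6,0,4,9,8}
4 → hit
5 → fault, evict 6, frames {0,4,9,8,5}
8 → hit
5 → hit
4 → hit
1 → fault, evict 0, frames {4,9,8,5,1}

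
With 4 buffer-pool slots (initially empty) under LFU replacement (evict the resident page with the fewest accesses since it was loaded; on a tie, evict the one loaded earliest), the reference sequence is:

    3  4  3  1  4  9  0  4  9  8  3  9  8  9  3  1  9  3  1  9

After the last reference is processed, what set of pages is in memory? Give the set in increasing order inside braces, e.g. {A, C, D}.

{1, 3, 4, 9}

3 -> miss, frames (3)
4 -> miss, frames (3 4)
3 -> hit
1 -> miss, frames (3 4 1)
4 -> hit
9 -> miss, frames (3 4 1 9)
0 -> miss, evict 1, frames (3 4 9 0)
4 -> hit
9 -> hit
8 -> miss, evict 0, frames (3 4 9 8)
3 -> hit
9 -> hit
8 -> hit
9 -> hit
3 -> hit
1 -> miss, evict 8, frames (3 4 9 1)
9 -> hit
3 -> hit
1 -> hit
9 -> hit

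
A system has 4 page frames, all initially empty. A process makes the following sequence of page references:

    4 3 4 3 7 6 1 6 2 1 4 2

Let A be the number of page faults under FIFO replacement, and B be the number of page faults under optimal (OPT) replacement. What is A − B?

Under FIFO: F F . . F F F . F . F . → 7 faults.
Under OPT: F F . . F F F . F . . . → 6 faults.
A − B = 7 − 6 = 1.

1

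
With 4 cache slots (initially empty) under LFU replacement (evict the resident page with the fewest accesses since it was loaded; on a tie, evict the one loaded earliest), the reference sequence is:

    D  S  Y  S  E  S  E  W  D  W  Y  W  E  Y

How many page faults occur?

D -> fault, frames [D]
S -> fault, frames [D, S]
Y -> fault, frames [D, S, Y]
S -> hit
E -> fault, frames [D, S, Y, E]
S -> hit
E -> hit
W -> fault, evict D, frames [S, Y, E, W]
D -> fault, evict Y, frames [S, E, W, D]
W -> hit
Y -> fault, evict D, frames [S, E, W, Y]
W -> hit
E -> hit
Y -> hit
Page faults: 7.

7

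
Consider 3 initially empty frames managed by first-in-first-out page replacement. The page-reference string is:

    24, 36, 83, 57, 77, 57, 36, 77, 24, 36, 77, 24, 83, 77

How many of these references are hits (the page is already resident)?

5

24 → fault, frames (24)
36 → fault, frames (24 36)
83 → fault, frames (24 36 83)
57 → fault, evict 24, frames (36 83 57)
77 → fault, evict 36, frames (83 57 77)
57 → hit
36 → fault, evict 83, frames (57 77 36)
77 → hit
24 → fault, evict 57, frames (77 36 24)
36 → hit
77 → hit
24 → hit
83 → fault, evict 77, frames (36 24 83)
77 → fault, evict 36, frames (24 83 77)
Hits: 5.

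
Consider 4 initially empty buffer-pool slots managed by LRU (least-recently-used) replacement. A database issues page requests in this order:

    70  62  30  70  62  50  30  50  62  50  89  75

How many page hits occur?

70 -> miss, frames [70]
62 -> miss, frames [70, 62]
30 -> miss, frames [70, 62, 30]
70 -> hit
62 -> hit
50 -> miss, frames [30, 70, 62, 50]
30 -> hit
50 -> hit
62 -> hit
50 -> hit
89 -> miss, evict 70, frames [30, 62, 50, 89]
75 -> miss, evict 30, frames [62, 50, 89, 75]
Hits: 6.

6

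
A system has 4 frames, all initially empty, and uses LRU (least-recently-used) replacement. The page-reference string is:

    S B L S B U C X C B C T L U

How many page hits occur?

5

S: miss, frames {S}
B: miss, frames {S,B}
L: miss, frames {S,B,L}
S: hit
B: hit
U: miss, frames {L,S,B,U}
C: miss, evict L, frames {S,B,U,C}
X: miss, evict S, frames {B,U,C,X}
C: hit
B: hit
C: hit
T: miss, evict U, frames {X,B,C,T}
L: miss, evict X, frames {B,C,T,L}
U: miss, evict B, frames {C,T,L,U}
Hits: 5.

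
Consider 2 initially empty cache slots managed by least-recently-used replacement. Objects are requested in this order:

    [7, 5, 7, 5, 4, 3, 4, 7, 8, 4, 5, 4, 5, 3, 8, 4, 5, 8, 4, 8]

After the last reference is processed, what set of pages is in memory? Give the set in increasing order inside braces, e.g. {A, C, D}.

{4, 8}

7 → fault, frames [7]
5 → fault, frames [7, 5]
7 → hit
5 → hit
4 → fault, evict 7, frames [5, 4]
3 → fault, evict 5, frames [4, 3]
4 → hit
7 → fault, evict 3, frames [4, 7]
8 → fault, evict 4, frames [7, 8]
4 → fault, evict 7, frames [8, 4]
5 → fault, evict 8, frames [4, 5]
4 → hit
5 → hit
3 → fault, evict 4, frames [5, 3]
8 → fault, evict 5, frames [3, 8]
4 → fault, evict 3, frames [8, 4]
5 → fault, evict 8, frames [4, 5]
8 → fault, evict 4, frames [5, 8]
4 → fault, evict 5, frames [8, 4]
8 → hit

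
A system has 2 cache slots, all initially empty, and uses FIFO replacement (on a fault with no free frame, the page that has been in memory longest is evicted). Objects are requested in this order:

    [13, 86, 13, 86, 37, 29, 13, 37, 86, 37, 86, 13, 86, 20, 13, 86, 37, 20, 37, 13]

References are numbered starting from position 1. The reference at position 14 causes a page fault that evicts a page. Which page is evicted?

86

pos 1: 13 → miss, frames [13]
pos 2: 86 → miss, frames [13, 86]
pos 3: 13 → hit
pos 4: 86 → hit
pos 5: 37 → miss, evict 13, frames [86, 37]
pos 6: 29 → miss, evict 86, frames [37, 29]
pos 7: 13 → miss, evict 37, frames [29, 13]
pos 8: 37 → miss, evict 29, frames [13, 37]
pos 9: 86 → miss, evict 13, frames [37, 86]
pos 10: 37 → hit
pos 11: 86 → hit
pos 12: 13 → miss, evict 37, frames [86, 13]
pos 13: 86 → hit
pos 14: 20 → miss, evict 86, frames [13, 20]
At position 14, page 86 is evicted.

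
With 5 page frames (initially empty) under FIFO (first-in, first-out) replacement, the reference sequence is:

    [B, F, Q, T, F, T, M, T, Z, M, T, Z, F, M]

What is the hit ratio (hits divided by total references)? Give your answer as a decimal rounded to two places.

B -> fault, frames [B]
F -> fault, frames [B, F]
Q -> fault, frames [B, F, Q]
T -> fault, frames [B, F, Q, T]
F -> hit
T -> hit
M -> fault, frames [B, F, Q, T, M]
T -> hit
Z -> fault, evict B, frames [F, Q, T, M, Z]
M -> hit
T -> hit
Z -> hit
F -> hit
M -> hit
Hits: 8 of 14 references → 8/14 = 0.5714.

0.57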